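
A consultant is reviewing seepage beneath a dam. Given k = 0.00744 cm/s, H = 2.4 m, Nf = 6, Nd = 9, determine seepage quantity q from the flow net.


Result: 0.000119 m^3/s per m

Derivation:
Convert k to m/s for unit consistency with H:
k = 0.00744 cm/s = 0.00744 / 100 m/s = 7.44e-05 m/s
Using q = k * H * Nf / Nd
Nf / Nd = 6 / 9 = 0.6667
q = 7.44e-05 * 2.4 * 0.6667
q = 0.000119 m^3/s per m


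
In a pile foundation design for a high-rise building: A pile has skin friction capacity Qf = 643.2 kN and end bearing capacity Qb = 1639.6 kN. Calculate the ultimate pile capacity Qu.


Using Qu = Qf + Qb
Qu = 643.2 + 1639.6
Qu = 2282.8 kN


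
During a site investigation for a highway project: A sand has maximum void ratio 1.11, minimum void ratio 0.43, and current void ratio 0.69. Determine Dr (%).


Using Dr = (e_max - e) / (e_max - e_min) * 100
e_max - e = 1.11 - 0.69 = 0.42
e_max - e_min = 1.11 - 0.43 = 0.68
Dr = 0.42 / 0.68 * 100
Dr = 61.76 %


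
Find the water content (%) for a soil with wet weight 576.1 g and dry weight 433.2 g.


Using w = (m_wet - m_dry) / m_dry * 100
m_wet - m_dry = 576.1 - 433.2 = 142.9 g
w = 142.9 / 433.2 * 100
w = 32.99 %


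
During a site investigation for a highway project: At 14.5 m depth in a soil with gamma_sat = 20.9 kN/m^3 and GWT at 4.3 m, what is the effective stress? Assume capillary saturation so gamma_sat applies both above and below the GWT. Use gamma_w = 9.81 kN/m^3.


Result: 202.99 kPa

Derivation:
Total stress = gamma_sat * depth
sigma = 20.9 * 14.5 = 303.05 kPa
Pore water pressure u = gamma_w * (depth - d_wt)
u = 9.81 * (14.5 - 4.3) = 100.062 kPa
Effective stress = sigma - u
sigma' = 303.05 - 100.062 = 202.99 kPa


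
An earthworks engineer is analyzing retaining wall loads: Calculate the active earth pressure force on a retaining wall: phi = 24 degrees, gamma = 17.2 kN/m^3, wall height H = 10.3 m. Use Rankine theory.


Compute active earth pressure coefficient:
Ka = tan^2(45 - phi/2) = tan^2(33.0) = 0.42173
Compute active force:
Pa = 0.5 * Ka * gamma * H^2
Pa = 0.5 * 0.42173 * 17.2 * 10.3^2
Pa = 384.78 kN/m


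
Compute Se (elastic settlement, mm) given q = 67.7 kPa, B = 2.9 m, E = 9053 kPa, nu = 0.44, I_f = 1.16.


Using Se = q * B * (1 - nu^2) * I_f / E
1 - nu^2 = 1 - 0.44^2 = 0.8064
Se = 67.7 * 2.9 * 0.8064 * 1.16 / 9053
Se = 0.020286 m
Convert to mm: Se = 0.020286 * 1000 = 20.286 mm


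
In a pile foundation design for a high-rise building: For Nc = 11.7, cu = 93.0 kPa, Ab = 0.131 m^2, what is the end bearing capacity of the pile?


Result: 142.54 kN

Derivation:
Using Qb = Nc * cu * Ab
Qb = 11.7 * 93.0 * 0.131
Qb = 142.54 kN


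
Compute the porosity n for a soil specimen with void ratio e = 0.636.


Using the relation n = e / (1 + e)
n = 0.636 / (1 + 0.636)
n = 0.636 / 1.636
n = 0.3888


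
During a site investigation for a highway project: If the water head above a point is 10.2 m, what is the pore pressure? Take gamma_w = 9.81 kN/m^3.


Using u = gamma_w * h_w
u = 9.81 * 10.2
u = 100.06 kPa


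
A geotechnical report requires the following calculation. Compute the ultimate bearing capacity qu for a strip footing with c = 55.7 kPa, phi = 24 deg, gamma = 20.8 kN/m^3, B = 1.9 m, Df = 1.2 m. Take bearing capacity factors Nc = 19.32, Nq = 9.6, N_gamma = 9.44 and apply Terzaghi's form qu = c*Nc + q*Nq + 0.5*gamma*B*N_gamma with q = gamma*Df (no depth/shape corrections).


Compute qu = c*Nc + gamma*Df*Nq + 0.5*gamma*B*N_gamma
Term 1: 55.7 * 19.32 = 1076.124
Term 2: 20.8 * 1.2 * 9.6 = 239.616
Term 3: 0.5 * 20.8 * 1.9 * 9.44 = 186.5344
qu = 1076.124 + 239.616 + 186.5344
qu = 1502.27 kPa


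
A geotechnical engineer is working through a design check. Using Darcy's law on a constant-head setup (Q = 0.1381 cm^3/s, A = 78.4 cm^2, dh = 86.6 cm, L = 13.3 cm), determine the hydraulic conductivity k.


Result: 0.000271 cm/s

Derivation:
Compute hydraulic gradient:
i = dh / L = 86.6 / 13.3 = 6.51128
Then apply Darcy's law:
k = Q / (A * i)
k = 0.1381 / (78.4 * 6.51128)
k = 0.1381 / 510.484
k = 0.000271 cm/s


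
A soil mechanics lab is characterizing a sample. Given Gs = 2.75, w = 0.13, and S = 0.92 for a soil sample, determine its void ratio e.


Result: 0.3886

Derivation:
Using the relation e = Gs * w / S
e = 2.75 * 0.13 / 0.92
e = 0.3886


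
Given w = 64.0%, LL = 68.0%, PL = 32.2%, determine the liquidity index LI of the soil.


First compute the plasticity index:
PI = LL - PL = 68.0 - 32.2 = 35.8
Then compute the liquidity index:
LI = (w - PL) / PI
LI = (64.0 - 32.2) / 35.8
LI = 0.888


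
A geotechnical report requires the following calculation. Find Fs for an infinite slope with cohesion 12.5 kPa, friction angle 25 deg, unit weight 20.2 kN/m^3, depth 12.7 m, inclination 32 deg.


Using Fs = c / (gamma*H*sin(beta)*cos(beta)) + tan(phi)/tan(beta)
Cohesion contribution = 12.5 / (20.2*12.7*sin(32)*cos(32))
Cohesion contribution = 0.108424
Friction contribution = tan(25)/tan(32) = 0.746248
Fs = 0.108424 + 0.746248
Fs = 0.855


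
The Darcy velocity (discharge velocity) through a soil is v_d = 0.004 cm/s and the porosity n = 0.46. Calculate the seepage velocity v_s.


Result: 0.0087 cm/s

Derivation:
Using v_s = v_d / n
v_s = 0.004 / 0.46
v_s = 0.0087 cm/s


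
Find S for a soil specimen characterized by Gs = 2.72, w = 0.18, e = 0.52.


Result: 0.9415

Derivation:
Using S = Gs * w / e
S = 2.72 * 0.18 / 0.52
S = 0.9415


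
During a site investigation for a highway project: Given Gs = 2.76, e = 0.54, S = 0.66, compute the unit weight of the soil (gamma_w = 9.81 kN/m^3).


Using gamma = gamma_w * (Gs + S*e) / (1 + e)
Numerator: Gs + S*e = 2.76 + 0.66*0.54 = 3.1164
Denominator: 1 + e = 1 + 0.54 = 1.54
gamma = 9.81 * 3.1164 / 1.54
gamma = 19.852 kN/m^3


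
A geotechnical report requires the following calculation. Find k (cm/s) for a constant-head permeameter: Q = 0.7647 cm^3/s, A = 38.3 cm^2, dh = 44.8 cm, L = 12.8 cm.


Compute hydraulic gradient:
i = dh / L = 44.8 / 12.8 = 3.5
Then apply Darcy's law:
k = Q / (A * i)
k = 0.7647 / (38.3 * 3.5)
k = 0.7647 / 134.05
k = 0.005705 cm/s


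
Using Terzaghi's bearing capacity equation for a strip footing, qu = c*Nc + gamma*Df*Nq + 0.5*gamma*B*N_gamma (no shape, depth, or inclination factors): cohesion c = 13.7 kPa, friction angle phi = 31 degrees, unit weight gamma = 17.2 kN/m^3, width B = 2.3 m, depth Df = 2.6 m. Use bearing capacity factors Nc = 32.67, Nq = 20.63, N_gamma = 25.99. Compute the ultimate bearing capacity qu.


Compute qu = c*Nc + gamma*Df*Nq + 0.5*gamma*B*N_gamma
Term 1: 13.7 * 32.67 = 447.579
Term 2: 17.2 * 2.6 * 20.63 = 922.5736
Term 3: 0.5 * 17.2 * 2.3 * 25.99 = 514.0822
qu = 447.579 + 922.5736 + 514.0822
qu = 1884.23 kPa


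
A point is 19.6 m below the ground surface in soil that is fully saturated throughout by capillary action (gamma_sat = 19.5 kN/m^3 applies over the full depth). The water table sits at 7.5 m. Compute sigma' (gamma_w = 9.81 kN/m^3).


Total stress = gamma_sat * depth
sigma = 19.5 * 19.6 = 382.2 kPa
Pore water pressure u = gamma_w * (depth - d_wt)
u = 9.81 * (19.6 - 7.5) = 118.701 kPa
Effective stress = sigma - u
sigma' = 382.2 - 118.701 = 263.5 kPa


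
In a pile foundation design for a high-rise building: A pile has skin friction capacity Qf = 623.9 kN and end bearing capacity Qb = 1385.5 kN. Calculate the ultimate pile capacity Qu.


Using Qu = Qf + Qb
Qu = 623.9 + 1385.5
Qu = 2009.4 kN


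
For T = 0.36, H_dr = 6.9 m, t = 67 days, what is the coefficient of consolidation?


Result: 0.25581 m^2/day

Derivation:
Using cv = T * H_dr^2 / t
H_dr^2 = 6.9^2 = 47.61
cv = 0.36 * 47.61 / 67
cv = 0.25581 m^2/day


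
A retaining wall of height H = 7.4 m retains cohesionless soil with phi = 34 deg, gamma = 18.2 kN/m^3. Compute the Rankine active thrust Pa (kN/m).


Result: 140.88 kN/m

Derivation:
Compute active earth pressure coefficient:
Ka = tan^2(45 - phi/2) = tan^2(28.0) = 0.282715
Compute active force:
Pa = 0.5 * Ka * gamma * H^2
Pa = 0.5 * 0.282715 * 18.2 * 7.4^2
Pa = 140.88 kN/m


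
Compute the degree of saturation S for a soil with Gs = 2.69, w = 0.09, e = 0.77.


Result: 0.3144

Derivation:
Using S = Gs * w / e
S = 2.69 * 0.09 / 0.77
S = 0.3144


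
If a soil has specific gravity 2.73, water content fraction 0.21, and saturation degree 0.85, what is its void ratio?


Using the relation e = Gs * w / S
e = 2.73 * 0.21 / 0.85
e = 0.6745


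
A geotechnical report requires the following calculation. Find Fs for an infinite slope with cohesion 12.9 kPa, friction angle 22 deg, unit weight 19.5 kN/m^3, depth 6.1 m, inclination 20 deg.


Using Fs = c / (gamma*H*sin(beta)*cos(beta)) + tan(phi)/tan(beta)
Cohesion contribution = 12.9 / (19.5*6.1*sin(20)*cos(20))
Cohesion contribution = 0.337433
Friction contribution = tan(22)/tan(20) = 1.11005
Fs = 0.337433 + 1.11005
Fs = 1.447


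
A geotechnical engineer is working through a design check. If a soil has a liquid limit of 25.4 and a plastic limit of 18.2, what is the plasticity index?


Using PI = LL - PL
PI = 25.4 - 18.2
PI = 7.2


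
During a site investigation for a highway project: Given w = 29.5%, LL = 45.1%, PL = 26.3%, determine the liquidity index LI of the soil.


First compute the plasticity index:
PI = LL - PL = 45.1 - 26.3 = 18.8
Then compute the liquidity index:
LI = (w - PL) / PI
LI = (29.5 - 26.3) / 18.8
LI = 0.17


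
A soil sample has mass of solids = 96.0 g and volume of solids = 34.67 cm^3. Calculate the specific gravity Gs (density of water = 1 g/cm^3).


Using Gs = m_s / (V_s * rho_w)
Since rho_w = 1 g/cm^3:
Gs = 96.0 / 34.67
Gs = 2.769


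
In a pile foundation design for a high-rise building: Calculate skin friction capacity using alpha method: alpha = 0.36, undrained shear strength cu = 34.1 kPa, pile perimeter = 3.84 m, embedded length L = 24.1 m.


Using Qs = alpha * cu * perimeter * L
Qs = 0.36 * 34.1 * 3.84 * 24.1
Qs = 1136.07 kN


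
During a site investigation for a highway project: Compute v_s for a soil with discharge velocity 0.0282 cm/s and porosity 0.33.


Result: 0.08545 cm/s

Derivation:
Using v_s = v_d / n
v_s = 0.0282 / 0.33
v_s = 0.08545 cm/s


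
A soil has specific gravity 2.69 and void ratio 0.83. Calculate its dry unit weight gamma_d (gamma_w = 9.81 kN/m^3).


Result: 14.42 kN/m^3

Derivation:
Using gamma_d = Gs * gamma_w / (1 + e)
gamma_d = 2.69 * 9.81 / (1 + 0.83)
gamma_d = 2.69 * 9.81 / 1.83
gamma_d = 14.42 kN/m^3


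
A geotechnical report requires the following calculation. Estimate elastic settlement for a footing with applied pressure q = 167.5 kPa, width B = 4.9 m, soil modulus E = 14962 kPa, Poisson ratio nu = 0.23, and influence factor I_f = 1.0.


Using Se = q * B * (1 - nu^2) * I_f / E
1 - nu^2 = 1 - 0.23^2 = 0.9471
Se = 167.5 * 4.9 * 0.9471 * 1.0 / 14962
Se = 0.051954 m
Convert to mm: Se = 0.051954 * 1000 = 51.954 mm


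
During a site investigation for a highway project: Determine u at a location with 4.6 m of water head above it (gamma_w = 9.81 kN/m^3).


Using u = gamma_w * h_w
u = 9.81 * 4.6
u = 45.13 kPa


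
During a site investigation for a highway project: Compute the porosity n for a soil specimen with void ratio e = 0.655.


Result: 0.3958

Derivation:
Using the relation n = e / (1 + e)
n = 0.655 / (1 + 0.655)
n = 0.655 / 1.655
n = 0.3958


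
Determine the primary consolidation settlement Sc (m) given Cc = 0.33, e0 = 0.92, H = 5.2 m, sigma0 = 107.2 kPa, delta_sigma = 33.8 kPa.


Using Sc = Cc * H / (1 + e0) * log10((sigma0 + delta_sigma) / sigma0)
Stress ratio = (107.2 + 33.8) / 107.2 = 1.3153
log10(1.3153) = 0.119024
Cc * H / (1 + e0) = 0.33 * 5.2 / (1 + 0.92) = 0.89375
Sc = 0.89375 * 0.119024
Sc = 0.1064 m


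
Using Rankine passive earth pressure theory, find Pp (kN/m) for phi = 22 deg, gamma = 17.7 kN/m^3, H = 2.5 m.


Compute passive earth pressure coefficient:
Kp = tan^2(45 + phi/2) = tan^2(56.0) = 2.197987
Compute passive force:
Pp = 0.5 * Kp * gamma * H^2
Pp = 0.5 * 2.197987 * 17.7 * 2.5^2
Pp = 121.58 kN/m


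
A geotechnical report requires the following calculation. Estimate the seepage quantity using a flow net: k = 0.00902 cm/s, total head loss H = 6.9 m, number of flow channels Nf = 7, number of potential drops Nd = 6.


Result: 0.0007261 m^3/s per m

Derivation:
Convert k to m/s for unit consistency with H:
k = 0.00902 cm/s = 0.00902 / 100 m/s = 9.02e-05 m/s
Using q = k * H * Nf / Nd
Nf / Nd = 7 / 6 = 1.1667
q = 9.02e-05 * 6.9 * 1.1667
q = 0.0007261 m^3/s per m


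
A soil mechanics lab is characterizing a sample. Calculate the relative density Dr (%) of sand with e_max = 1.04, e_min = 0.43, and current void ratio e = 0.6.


Using Dr = (e_max - e) / (e_max - e_min) * 100
e_max - e = 1.04 - 0.6 = 0.44
e_max - e_min = 1.04 - 0.43 = 0.61
Dr = 0.44 / 0.61 * 100
Dr = 72.13 %


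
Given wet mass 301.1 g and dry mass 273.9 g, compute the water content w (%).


Using w = (m_wet - m_dry) / m_dry * 100
m_wet - m_dry = 301.1 - 273.9 = 27.2 g
w = 27.2 / 273.9 * 100
w = 9.93 %


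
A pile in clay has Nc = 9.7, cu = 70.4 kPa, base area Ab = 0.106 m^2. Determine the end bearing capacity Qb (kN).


Using Qb = Nc * cu * Ab
Qb = 9.7 * 70.4 * 0.106
Qb = 72.39 kN


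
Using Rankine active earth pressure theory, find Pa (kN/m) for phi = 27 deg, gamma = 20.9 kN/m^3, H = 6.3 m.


Compute active earth pressure coefficient:
Ka = tan^2(45 - phi/2) = tan^2(31.5) = 0.375525
Compute active force:
Pa = 0.5 * Ka * gamma * H^2
Pa = 0.5 * 0.375525 * 20.9 * 6.3^2
Pa = 155.75 kN/m


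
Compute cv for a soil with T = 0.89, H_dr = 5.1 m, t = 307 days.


Using cv = T * H_dr^2 / t
H_dr^2 = 5.1^2 = 26.01
cv = 0.89 * 26.01 / 307
cv = 0.0754 m^2/day


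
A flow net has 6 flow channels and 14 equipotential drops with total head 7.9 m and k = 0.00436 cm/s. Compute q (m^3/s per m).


Convert k to m/s for unit consistency with H:
k = 0.00436 cm/s = 0.00436 / 100 m/s = 4.36e-05 m/s
Using q = k * H * Nf / Nd
Nf / Nd = 6 / 14 = 0.4286
q = 4.36e-05 * 7.9 * 0.4286
q = 0.0001476 m^3/s per m


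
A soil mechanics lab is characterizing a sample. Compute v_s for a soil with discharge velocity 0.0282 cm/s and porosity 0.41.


Using v_s = v_d / n
v_s = 0.0282 / 0.41
v_s = 0.06878 cm/s


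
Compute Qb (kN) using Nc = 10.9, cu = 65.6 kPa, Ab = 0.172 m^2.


Result: 122.99 kN

Derivation:
Using Qb = Nc * cu * Ab
Qb = 10.9 * 65.6 * 0.172
Qb = 122.99 kN


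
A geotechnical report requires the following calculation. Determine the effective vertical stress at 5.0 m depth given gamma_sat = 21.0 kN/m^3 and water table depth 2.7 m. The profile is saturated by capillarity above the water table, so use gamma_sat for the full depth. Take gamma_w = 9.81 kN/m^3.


Total stress = gamma_sat * depth
sigma = 21.0 * 5.0 = 105.0 kPa
Pore water pressure u = gamma_w * (depth - d_wt)
u = 9.81 * (5.0 - 2.7) = 22.563 kPa
Effective stress = sigma - u
sigma' = 105.0 - 22.563 = 82.44 kPa


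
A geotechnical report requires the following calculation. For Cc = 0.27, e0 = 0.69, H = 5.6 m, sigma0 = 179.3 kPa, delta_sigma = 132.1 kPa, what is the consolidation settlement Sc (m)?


Using Sc = Cc * H / (1 + e0) * log10((sigma0 + delta_sigma) / sigma0)
Stress ratio = (179.3 + 132.1) / 179.3 = 1.73675
log10(1.73675) = 0.239738
Cc * H / (1 + e0) = 0.27 * 5.6 / (1 + 0.69) = 0.894675
Sc = 0.894675 * 0.239738
Sc = 0.2145 m


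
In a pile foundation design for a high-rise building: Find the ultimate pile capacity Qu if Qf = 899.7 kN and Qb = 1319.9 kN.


Result: 2219.6 kN

Derivation:
Using Qu = Qf + Qb
Qu = 899.7 + 1319.9
Qu = 2219.6 kN


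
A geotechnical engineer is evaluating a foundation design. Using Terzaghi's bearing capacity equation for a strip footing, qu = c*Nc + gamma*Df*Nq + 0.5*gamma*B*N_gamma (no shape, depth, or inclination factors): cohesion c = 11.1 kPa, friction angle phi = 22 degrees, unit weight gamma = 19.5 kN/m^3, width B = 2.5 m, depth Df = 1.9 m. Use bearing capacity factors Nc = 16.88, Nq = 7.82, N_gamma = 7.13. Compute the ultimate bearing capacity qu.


Compute qu = c*Nc + gamma*Df*Nq + 0.5*gamma*B*N_gamma
Term 1: 11.1 * 16.88 = 187.368
Term 2: 19.5 * 1.9 * 7.82 = 289.731
Term 3: 0.5 * 19.5 * 2.5 * 7.13 = 173.79375
qu = 187.368 + 289.731 + 173.79375
qu = 650.89 kPa


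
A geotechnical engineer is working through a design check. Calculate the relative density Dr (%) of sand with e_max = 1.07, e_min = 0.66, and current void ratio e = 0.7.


Using Dr = (e_max - e) / (e_max - e_min) * 100
e_max - e = 1.07 - 0.7 = 0.37
e_max - e_min = 1.07 - 0.66 = 0.41
Dr = 0.37 / 0.41 * 100
Dr = 90.24 %


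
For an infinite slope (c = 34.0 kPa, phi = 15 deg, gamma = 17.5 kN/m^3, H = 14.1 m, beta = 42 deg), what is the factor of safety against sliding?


Result: 0.575

Derivation:
Using Fs = c / (gamma*H*sin(beta)*cos(beta)) + tan(phi)/tan(beta)
Cohesion contribution = 34.0 / (17.5*14.1*sin(42)*cos(42))
Cohesion contribution = 0.277101
Friction contribution = tan(15)/tan(42) = 0.297588
Fs = 0.277101 + 0.297588
Fs = 0.575


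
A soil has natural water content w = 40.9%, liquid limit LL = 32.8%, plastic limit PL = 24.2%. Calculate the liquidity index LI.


First compute the plasticity index:
PI = LL - PL = 32.8 - 24.2 = 8.6
Then compute the liquidity index:
LI = (w - PL) / PI
LI = (40.9 - 24.2) / 8.6
LI = 1.942


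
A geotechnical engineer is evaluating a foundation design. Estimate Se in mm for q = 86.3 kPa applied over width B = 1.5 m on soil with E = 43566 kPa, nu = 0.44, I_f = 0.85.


Result: 2.037 mm

Derivation:
Using Se = q * B * (1 - nu^2) * I_f / E
1 - nu^2 = 1 - 0.44^2 = 0.8064
Se = 86.3 * 1.5 * 0.8064 * 0.85 / 43566
Se = 0.002037 m
Convert to mm: Se = 0.002037 * 1000 = 2.037 mm


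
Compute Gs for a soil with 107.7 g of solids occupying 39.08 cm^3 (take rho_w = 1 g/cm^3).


Result: 2.756

Derivation:
Using Gs = m_s / (V_s * rho_w)
Since rho_w = 1 g/cm^3:
Gs = 107.7 / 39.08
Gs = 2.756


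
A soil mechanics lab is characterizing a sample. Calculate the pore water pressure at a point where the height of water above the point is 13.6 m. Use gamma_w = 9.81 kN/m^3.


Result: 133.42 kPa

Derivation:
Using u = gamma_w * h_w
u = 9.81 * 13.6
u = 133.42 kPa


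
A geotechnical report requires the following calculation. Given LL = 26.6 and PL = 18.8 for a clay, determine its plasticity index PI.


Using PI = LL - PL
PI = 26.6 - 18.8
PI = 7.8


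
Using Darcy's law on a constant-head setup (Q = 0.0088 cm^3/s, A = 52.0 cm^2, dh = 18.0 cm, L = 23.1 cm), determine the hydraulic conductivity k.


Compute hydraulic gradient:
i = dh / L = 18.0 / 23.1 = 0.779221
Then apply Darcy's law:
k = Q / (A * i)
k = 0.0088 / (52.0 * 0.779221)
k = 0.0088 / 40.5195
k = 0.000217 cm/s


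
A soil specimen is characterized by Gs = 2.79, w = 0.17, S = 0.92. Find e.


Result: 0.5155

Derivation:
Using the relation e = Gs * w / S
e = 2.79 * 0.17 / 0.92
e = 0.5155


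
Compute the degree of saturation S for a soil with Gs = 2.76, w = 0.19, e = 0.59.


Using S = Gs * w / e
S = 2.76 * 0.19 / 0.59
S = 0.8888


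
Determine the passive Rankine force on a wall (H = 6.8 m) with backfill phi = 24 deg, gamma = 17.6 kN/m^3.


Result: 964.86 kN/m

Derivation:
Compute passive earth pressure coefficient:
Kp = tan^2(45 + phi/2) = tan^2(57.0) = 2.371184
Compute passive force:
Pp = 0.5 * Kp * gamma * H^2
Pp = 0.5 * 2.371184 * 17.6 * 6.8^2
Pp = 964.86 kN/m


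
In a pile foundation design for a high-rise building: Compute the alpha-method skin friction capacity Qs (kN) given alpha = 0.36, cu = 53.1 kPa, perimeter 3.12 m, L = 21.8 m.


Result: 1300.19 kN

Derivation:
Using Qs = alpha * cu * perimeter * L
Qs = 0.36 * 53.1 * 3.12 * 21.8
Qs = 1300.19 kN


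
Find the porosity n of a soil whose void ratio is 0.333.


Result: 0.2498

Derivation:
Using the relation n = e / (1 + e)
n = 0.333 / (1 + 0.333)
n = 0.333 / 1.333
n = 0.2498


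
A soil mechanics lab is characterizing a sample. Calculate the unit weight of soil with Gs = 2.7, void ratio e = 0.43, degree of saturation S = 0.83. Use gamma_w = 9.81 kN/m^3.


Result: 20.971 kN/m^3

Derivation:
Using gamma = gamma_w * (Gs + S*e) / (1 + e)
Numerator: Gs + S*e = 2.7 + 0.83*0.43 = 3.0569
Denominator: 1 + e = 1 + 0.43 = 1.43
gamma = 9.81 * 3.0569 / 1.43
gamma = 20.971 kN/m^3


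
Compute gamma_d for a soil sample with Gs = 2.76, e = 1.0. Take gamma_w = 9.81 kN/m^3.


Result: 13.538 kN/m^3

Derivation:
Using gamma_d = Gs * gamma_w / (1 + e)
gamma_d = 2.76 * 9.81 / (1 + 1.0)
gamma_d = 2.76 * 9.81 / 2.0
gamma_d = 13.538 kN/m^3


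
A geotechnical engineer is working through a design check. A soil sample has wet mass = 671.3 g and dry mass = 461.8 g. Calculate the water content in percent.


Using w = (m_wet - m_dry) / m_dry * 100
m_wet - m_dry = 671.3 - 461.8 = 209.5 g
w = 209.5 / 461.8 * 100
w = 45.37 %


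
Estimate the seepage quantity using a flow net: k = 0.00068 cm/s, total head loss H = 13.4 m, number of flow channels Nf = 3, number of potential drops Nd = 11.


Result: 2.485e-05 m^3/s per m

Derivation:
Convert k to m/s for unit consistency with H:
k = 0.00068 cm/s = 0.00068 / 100 m/s = 6.8e-06 m/s
Using q = k * H * Nf / Nd
Nf / Nd = 3 / 11 = 0.2727
q = 6.8e-06 * 13.4 * 0.2727
q = 2.485e-05 m^3/s per m


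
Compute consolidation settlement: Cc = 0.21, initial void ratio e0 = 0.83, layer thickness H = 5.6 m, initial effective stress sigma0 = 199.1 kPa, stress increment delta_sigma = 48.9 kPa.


Using Sc = Cc * H / (1 + e0) * log10((sigma0 + delta_sigma) / sigma0)
Stress ratio = (199.1 + 48.9) / 199.1 = 1.24561
log10(1.24561) = 0.0953804
Cc * H / (1 + e0) = 0.21 * 5.6 / (1 + 0.83) = 0.642623
Sc = 0.642623 * 0.0953804
Sc = 0.0613 m


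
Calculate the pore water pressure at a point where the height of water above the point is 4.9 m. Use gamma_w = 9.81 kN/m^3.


Using u = gamma_w * h_w
u = 9.81 * 4.9
u = 48.07 kPa


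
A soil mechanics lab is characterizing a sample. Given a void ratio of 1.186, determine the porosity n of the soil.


Using the relation n = e / (1 + e)
n = 1.186 / (1 + 1.186)
n = 1.186 / 2.186
n = 0.5425


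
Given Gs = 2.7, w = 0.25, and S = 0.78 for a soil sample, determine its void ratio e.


Result: 0.8654

Derivation:
Using the relation e = Gs * w / S
e = 2.7 * 0.25 / 0.78
e = 0.8654


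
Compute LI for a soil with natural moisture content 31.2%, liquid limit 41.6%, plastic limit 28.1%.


First compute the plasticity index:
PI = LL - PL = 41.6 - 28.1 = 13.5
Then compute the liquidity index:
LI = (w - PL) / PI
LI = (31.2 - 28.1) / 13.5
LI = 0.23


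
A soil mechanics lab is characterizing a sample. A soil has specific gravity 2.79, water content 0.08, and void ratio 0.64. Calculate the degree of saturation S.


Using S = Gs * w / e
S = 2.79 * 0.08 / 0.64
S = 0.3488


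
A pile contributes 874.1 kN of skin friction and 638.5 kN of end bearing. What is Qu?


Result: 1512.6 kN

Derivation:
Using Qu = Qf + Qb
Qu = 874.1 + 638.5
Qu = 1512.6 kN


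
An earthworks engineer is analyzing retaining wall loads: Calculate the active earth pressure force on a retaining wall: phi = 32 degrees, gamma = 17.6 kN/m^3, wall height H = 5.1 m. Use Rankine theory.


Result: 70.33 kN/m

Derivation:
Compute active earth pressure coefficient:
Ka = tan^2(45 - phi/2) = tan^2(29.0) = 0.307259
Compute active force:
Pa = 0.5 * Ka * gamma * H^2
Pa = 0.5 * 0.307259 * 17.6 * 5.1^2
Pa = 70.33 kN/m


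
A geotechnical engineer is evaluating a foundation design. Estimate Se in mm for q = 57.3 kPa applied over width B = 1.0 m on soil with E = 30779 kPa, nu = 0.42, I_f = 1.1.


Result: 1.687 mm

Derivation:
Using Se = q * B * (1 - nu^2) * I_f / E
1 - nu^2 = 1 - 0.42^2 = 0.8236
Se = 57.3 * 1.0 * 0.8236 * 1.1 / 30779
Se = 0.001687 m
Convert to mm: Se = 0.001687 * 1000 = 1.687 mm


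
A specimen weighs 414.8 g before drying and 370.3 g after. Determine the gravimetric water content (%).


Result: 12.02 %

Derivation:
Using w = (m_wet - m_dry) / m_dry * 100
m_wet - m_dry = 414.8 - 370.3 = 44.5 g
w = 44.5 / 370.3 * 100
w = 12.02 %


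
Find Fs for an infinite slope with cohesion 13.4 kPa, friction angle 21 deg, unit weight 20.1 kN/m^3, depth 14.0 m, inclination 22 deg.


Using Fs = c / (gamma*H*sin(beta)*cos(beta)) + tan(phi)/tan(beta)
Cohesion contribution = 13.4 / (20.1*14.0*sin(22)*cos(22))
Cohesion contribution = 0.137101
Friction contribution = tan(21)/tan(22) = 0.950097
Fs = 0.137101 + 0.950097
Fs = 1.087


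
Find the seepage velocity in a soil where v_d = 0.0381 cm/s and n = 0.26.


Result: 0.14654 cm/s

Derivation:
Using v_s = v_d / n
v_s = 0.0381 / 0.26
v_s = 0.14654 cm/s


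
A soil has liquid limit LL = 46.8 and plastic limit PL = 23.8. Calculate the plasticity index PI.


Using PI = LL - PL
PI = 46.8 - 23.8
PI = 23.0


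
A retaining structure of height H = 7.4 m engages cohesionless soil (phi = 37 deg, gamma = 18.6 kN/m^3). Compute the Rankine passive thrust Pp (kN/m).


Result: 2048.68 kN/m

Derivation:
Compute passive earth pressure coefficient:
Kp = tan^2(45 + phi/2) = tan^2(63.5) = 4.022791
Compute passive force:
Pp = 0.5 * Kp * gamma * H^2
Pp = 0.5 * 4.022791 * 18.6 * 7.4^2
Pp = 2048.68 kN/m


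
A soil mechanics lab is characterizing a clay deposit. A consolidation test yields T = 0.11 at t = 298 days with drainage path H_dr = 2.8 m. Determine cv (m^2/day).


Using cv = T * H_dr^2 / t
H_dr^2 = 2.8^2 = 7.84
cv = 0.11 * 7.84 / 298
cv = 0.00289 m^2/day


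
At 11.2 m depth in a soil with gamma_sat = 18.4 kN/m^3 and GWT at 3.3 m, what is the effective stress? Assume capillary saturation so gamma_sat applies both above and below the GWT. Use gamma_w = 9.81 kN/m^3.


Total stress = gamma_sat * depth
sigma = 18.4 * 11.2 = 206.08 kPa
Pore water pressure u = gamma_w * (depth - d_wt)
u = 9.81 * (11.2 - 3.3) = 77.499 kPa
Effective stress = sigma - u
sigma' = 206.08 - 77.499 = 128.58 kPa


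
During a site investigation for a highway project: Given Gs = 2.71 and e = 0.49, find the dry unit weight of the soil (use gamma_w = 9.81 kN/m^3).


Result: 17.842 kN/m^3

Derivation:
Using gamma_d = Gs * gamma_w / (1 + e)
gamma_d = 2.71 * 9.81 / (1 + 0.49)
gamma_d = 2.71 * 9.81 / 1.49
gamma_d = 17.842 kN/m^3


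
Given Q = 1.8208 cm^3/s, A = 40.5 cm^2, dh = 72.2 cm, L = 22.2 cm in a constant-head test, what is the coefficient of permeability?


Compute hydraulic gradient:
i = dh / L = 72.2 / 22.2 = 3.25225
Then apply Darcy's law:
k = Q / (A * i)
k = 1.8208 / (40.5 * 3.25225)
k = 1.8208 / 131.716
k = 0.013824 cm/s


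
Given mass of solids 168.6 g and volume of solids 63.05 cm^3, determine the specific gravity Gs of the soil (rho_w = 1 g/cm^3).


Using Gs = m_s / (V_s * rho_w)
Since rho_w = 1 g/cm^3:
Gs = 168.6 / 63.05
Gs = 2.674


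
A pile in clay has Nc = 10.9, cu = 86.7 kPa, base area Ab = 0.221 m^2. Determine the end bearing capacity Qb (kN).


Using Qb = Nc * cu * Ab
Qb = 10.9 * 86.7 * 0.221
Qb = 208.85 kN


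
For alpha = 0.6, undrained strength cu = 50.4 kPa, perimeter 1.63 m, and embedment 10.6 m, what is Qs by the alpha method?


Using Qs = alpha * cu * perimeter * L
Qs = 0.6 * 50.4 * 1.63 * 10.6
Qs = 522.49 kN


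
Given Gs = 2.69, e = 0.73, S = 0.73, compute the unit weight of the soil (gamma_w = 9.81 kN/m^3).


Result: 18.276 kN/m^3

Derivation:
Using gamma = gamma_w * (Gs + S*e) / (1 + e)
Numerator: Gs + S*e = 2.69 + 0.73*0.73 = 3.2229
Denominator: 1 + e = 1 + 0.73 = 1.73
gamma = 9.81 * 3.2229 / 1.73
gamma = 18.276 kN/m^3


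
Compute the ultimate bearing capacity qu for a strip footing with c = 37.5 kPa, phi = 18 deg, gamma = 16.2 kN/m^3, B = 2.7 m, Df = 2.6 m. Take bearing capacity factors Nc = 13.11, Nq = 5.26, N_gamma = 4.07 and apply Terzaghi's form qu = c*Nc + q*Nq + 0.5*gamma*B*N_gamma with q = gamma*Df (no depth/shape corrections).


Result: 802.19 kPa

Derivation:
Compute qu = c*Nc + gamma*Df*Nq + 0.5*gamma*B*N_gamma
Term 1: 37.5 * 13.11 = 491.625
Term 2: 16.2 * 2.6 * 5.26 = 221.5512
Term 3: 0.5 * 16.2 * 2.7 * 4.07 = 89.0109
qu = 491.625 + 221.5512 + 89.0109
qu = 802.19 kPa


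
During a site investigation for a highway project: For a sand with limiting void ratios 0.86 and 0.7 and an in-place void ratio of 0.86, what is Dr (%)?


Result: 0.0 %

Derivation:
Using Dr = (e_max - e) / (e_max - e_min) * 100
e_max - e = 0.86 - 0.86 = 0.0
e_max - e_min = 0.86 - 0.7 = 0.16
Dr = 0.0 / 0.16 * 100
Dr = 0.0 %


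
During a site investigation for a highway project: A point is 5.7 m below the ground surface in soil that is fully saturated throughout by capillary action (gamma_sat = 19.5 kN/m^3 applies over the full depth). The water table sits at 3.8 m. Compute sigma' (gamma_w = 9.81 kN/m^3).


Result: 92.51 kPa

Derivation:
Total stress = gamma_sat * depth
sigma = 19.5 * 5.7 = 111.15 kPa
Pore water pressure u = gamma_w * (depth - d_wt)
u = 9.81 * (5.7 - 3.8) = 18.639 kPa
Effective stress = sigma - u
sigma' = 111.15 - 18.639 = 92.51 kPa


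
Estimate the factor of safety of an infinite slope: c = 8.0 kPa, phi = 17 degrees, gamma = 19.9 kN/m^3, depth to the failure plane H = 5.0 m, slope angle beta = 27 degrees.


Using Fs = c / (gamma*H*sin(beta)*cos(beta)) + tan(phi)/tan(beta)
Cohesion contribution = 8.0 / (19.9*5.0*sin(27)*cos(27))
Cohesion contribution = 0.198765
Friction contribution = tan(17)/tan(27) = 0.60003
Fs = 0.198765 + 0.60003
Fs = 0.799


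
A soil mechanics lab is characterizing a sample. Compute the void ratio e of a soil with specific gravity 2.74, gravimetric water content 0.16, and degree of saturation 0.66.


Result: 0.6642

Derivation:
Using the relation e = Gs * w / S
e = 2.74 * 0.16 / 0.66
e = 0.6642


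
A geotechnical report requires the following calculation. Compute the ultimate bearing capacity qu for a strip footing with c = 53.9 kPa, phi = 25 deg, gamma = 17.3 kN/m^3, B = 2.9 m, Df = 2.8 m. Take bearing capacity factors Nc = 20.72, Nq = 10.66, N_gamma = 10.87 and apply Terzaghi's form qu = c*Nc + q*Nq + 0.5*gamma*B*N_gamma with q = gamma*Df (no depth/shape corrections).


Result: 1905.85 kPa

Derivation:
Compute qu = c*Nc + gamma*Df*Nq + 0.5*gamma*B*N_gamma
Term 1: 53.9 * 20.72 = 1116.808
Term 2: 17.3 * 2.8 * 10.66 = 516.3704
Term 3: 0.5 * 17.3 * 2.9 * 10.87 = 272.67395
qu = 1116.808 + 516.3704 + 272.67395
qu = 1905.85 kPa


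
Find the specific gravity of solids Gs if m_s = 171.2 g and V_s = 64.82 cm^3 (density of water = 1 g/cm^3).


Using Gs = m_s / (V_s * rho_w)
Since rho_w = 1 g/cm^3:
Gs = 171.2 / 64.82
Gs = 2.641


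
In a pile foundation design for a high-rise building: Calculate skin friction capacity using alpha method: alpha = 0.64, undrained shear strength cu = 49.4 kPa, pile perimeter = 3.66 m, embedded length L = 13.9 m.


Result: 1608.43 kN

Derivation:
Using Qs = alpha * cu * perimeter * L
Qs = 0.64 * 49.4 * 3.66 * 13.9
Qs = 1608.43 kN


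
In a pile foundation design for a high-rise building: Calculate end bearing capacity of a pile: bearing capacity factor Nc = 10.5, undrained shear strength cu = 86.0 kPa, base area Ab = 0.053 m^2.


Using Qb = Nc * cu * Ab
Qb = 10.5 * 86.0 * 0.053
Qb = 47.86 kN


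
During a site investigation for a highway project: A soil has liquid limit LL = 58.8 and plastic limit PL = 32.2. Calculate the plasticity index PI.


Result: 26.6

Derivation:
Using PI = LL - PL
PI = 58.8 - 32.2
PI = 26.6


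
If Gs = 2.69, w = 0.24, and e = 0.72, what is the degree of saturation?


Using S = Gs * w / e
S = 2.69 * 0.24 / 0.72
S = 0.8967


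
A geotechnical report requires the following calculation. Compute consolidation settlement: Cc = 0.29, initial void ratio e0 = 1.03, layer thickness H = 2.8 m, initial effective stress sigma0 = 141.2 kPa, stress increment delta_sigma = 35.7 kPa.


Result: 0.0392 m

Derivation:
Using Sc = Cc * H / (1 + e0) * log10((sigma0 + delta_sigma) / sigma0)
Stress ratio = (141.2 + 35.7) / 141.2 = 1.25283
log10(1.25283) = 0.0978931
Cc * H / (1 + e0) = 0.29 * 2.8 / (1 + 1.03) = 0.4
Sc = 0.4 * 0.0978931
Sc = 0.0392 m


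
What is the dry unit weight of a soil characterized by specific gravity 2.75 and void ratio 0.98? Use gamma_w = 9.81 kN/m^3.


Result: 13.625 kN/m^3

Derivation:
Using gamma_d = Gs * gamma_w / (1 + e)
gamma_d = 2.75 * 9.81 / (1 + 0.98)
gamma_d = 2.75 * 9.81 / 1.98
gamma_d = 13.625 kN/m^3


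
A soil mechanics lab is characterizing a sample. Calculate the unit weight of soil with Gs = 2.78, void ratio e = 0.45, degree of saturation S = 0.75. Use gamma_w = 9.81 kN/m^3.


Result: 21.092 kN/m^3

Derivation:
Using gamma = gamma_w * (Gs + S*e) / (1 + e)
Numerator: Gs + S*e = 2.78 + 0.75*0.45 = 3.1175
Denominator: 1 + e = 1 + 0.45 = 1.45
gamma = 9.81 * 3.1175 / 1.45
gamma = 21.092 kN/m^3


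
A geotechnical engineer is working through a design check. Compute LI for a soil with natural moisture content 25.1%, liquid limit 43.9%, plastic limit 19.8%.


Result: 0.22

Derivation:
First compute the plasticity index:
PI = LL - PL = 43.9 - 19.8 = 24.1
Then compute the liquidity index:
LI = (w - PL) / PI
LI = (25.1 - 19.8) / 24.1
LI = 0.22


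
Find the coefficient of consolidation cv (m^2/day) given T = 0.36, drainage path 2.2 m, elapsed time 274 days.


Using cv = T * H_dr^2 / t
H_dr^2 = 2.2^2 = 4.84
cv = 0.36 * 4.84 / 274
cv = 0.00636 m^2/day


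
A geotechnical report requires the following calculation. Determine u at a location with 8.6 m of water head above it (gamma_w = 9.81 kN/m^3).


Using u = gamma_w * h_w
u = 9.81 * 8.6
u = 84.37 kPa


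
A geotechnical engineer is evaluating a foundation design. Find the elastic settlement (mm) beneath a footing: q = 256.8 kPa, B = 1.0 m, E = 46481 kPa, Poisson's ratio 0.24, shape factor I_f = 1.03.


Result: 5.363 mm

Derivation:
Using Se = q * B * (1 - nu^2) * I_f / E
1 - nu^2 = 1 - 0.24^2 = 0.9424
Se = 256.8 * 1.0 * 0.9424 * 1.03 / 46481
Se = 0.005363 m
Convert to mm: Se = 0.005363 * 1000 = 5.363 mm


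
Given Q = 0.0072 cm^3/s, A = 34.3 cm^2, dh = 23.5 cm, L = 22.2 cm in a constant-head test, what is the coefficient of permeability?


Result: 0.000198 cm/s

Derivation:
Compute hydraulic gradient:
i = dh / L = 23.5 / 22.2 = 1.05856
Then apply Darcy's law:
k = Q / (A * i)
k = 0.0072 / (34.3 * 1.05856)
k = 0.0072 / 36.3086
k = 0.000198 cm/s


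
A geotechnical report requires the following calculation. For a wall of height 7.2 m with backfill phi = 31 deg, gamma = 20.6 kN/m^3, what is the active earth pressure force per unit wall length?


Compute active earth pressure coefficient:
Ka = tan^2(45 - phi/2) = tan^2(29.5) = 0.320099
Compute active force:
Pa = 0.5 * Ka * gamma * H^2
Pa = 0.5 * 0.320099 * 20.6 * 7.2^2
Pa = 170.92 kN/m


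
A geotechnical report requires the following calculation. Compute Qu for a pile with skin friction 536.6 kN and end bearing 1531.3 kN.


Using Qu = Qf + Qb
Qu = 536.6 + 1531.3
Qu = 2067.9 kN


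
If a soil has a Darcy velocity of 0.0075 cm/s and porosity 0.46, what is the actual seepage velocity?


Using v_s = v_d / n
v_s = 0.0075 / 0.46
v_s = 0.0163 cm/s


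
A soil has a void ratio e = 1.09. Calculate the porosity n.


Result: 0.5215

Derivation:
Using the relation n = e / (1 + e)
n = 1.09 / (1 + 1.09)
n = 1.09 / 2.09
n = 0.5215


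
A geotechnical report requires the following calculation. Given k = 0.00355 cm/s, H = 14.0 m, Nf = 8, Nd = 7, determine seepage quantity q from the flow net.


Result: 0.000568 m^3/s per m

Derivation:
Convert k to m/s for unit consistency with H:
k = 0.00355 cm/s = 0.00355 / 100 m/s = 3.55e-05 m/s
Using q = k * H * Nf / Nd
Nf / Nd = 8 / 7 = 1.1429
q = 3.55e-05 * 14.0 * 1.1429
q = 0.000568 m^3/s per m


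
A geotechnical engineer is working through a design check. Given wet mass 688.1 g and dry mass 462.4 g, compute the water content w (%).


Using w = (m_wet - m_dry) / m_dry * 100
m_wet - m_dry = 688.1 - 462.4 = 225.7 g
w = 225.7 / 462.4 * 100
w = 48.81 %


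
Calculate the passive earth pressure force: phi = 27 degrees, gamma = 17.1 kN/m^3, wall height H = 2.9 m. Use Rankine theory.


Compute passive earth pressure coefficient:
Kp = tan^2(45 + phi/2) = tan^2(58.5) = 2.66294
Compute passive force:
Pp = 0.5 * Kp * gamma * H^2
Pp = 0.5 * 2.66294 * 17.1 * 2.9^2
Pp = 191.48 kN/m


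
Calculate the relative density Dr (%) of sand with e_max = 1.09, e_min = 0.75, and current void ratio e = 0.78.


Using Dr = (e_max - e) / (e_max - e_min) * 100
e_max - e = 1.09 - 0.78 = 0.31
e_max - e_min = 1.09 - 0.75 = 0.34
Dr = 0.31 / 0.34 * 100
Dr = 91.18 %


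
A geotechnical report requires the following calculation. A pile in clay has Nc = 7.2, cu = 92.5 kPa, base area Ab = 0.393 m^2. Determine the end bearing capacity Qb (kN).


Result: 261.74 kN

Derivation:
Using Qb = Nc * cu * Ab
Qb = 7.2 * 92.5 * 0.393
Qb = 261.74 kN


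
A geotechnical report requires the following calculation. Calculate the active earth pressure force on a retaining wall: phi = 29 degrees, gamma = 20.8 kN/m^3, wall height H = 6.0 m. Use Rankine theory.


Result: 129.91 kN/m

Derivation:
Compute active earth pressure coefficient:
Ka = tan^2(45 - phi/2) = tan^2(30.5) = 0.346974
Compute active force:
Pa = 0.5 * Ka * gamma * H^2
Pa = 0.5 * 0.346974 * 20.8 * 6.0^2
Pa = 129.91 kN/m


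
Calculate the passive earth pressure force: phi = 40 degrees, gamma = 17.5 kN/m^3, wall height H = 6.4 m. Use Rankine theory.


Compute passive earth pressure coefficient:
Kp = tan^2(45 + phi/2) = tan^2(65.0) = 4.59891
Compute passive force:
Pp = 0.5 * Kp * gamma * H^2
Pp = 0.5 * 4.59891 * 17.5 * 6.4^2
Pp = 1648.25 kN/m


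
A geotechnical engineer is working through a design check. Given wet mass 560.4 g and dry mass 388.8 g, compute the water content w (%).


Using w = (m_wet - m_dry) / m_dry * 100
m_wet - m_dry = 560.4 - 388.8 = 171.6 g
w = 171.6 / 388.8 * 100
w = 44.14 %


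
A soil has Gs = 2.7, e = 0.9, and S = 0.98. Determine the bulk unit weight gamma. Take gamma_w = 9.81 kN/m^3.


Using gamma = gamma_w * (Gs + S*e) / (1 + e)
Numerator: Gs + S*e = 2.7 + 0.98*0.9 = 3.582
Denominator: 1 + e = 1 + 0.9 = 1.9
gamma = 9.81 * 3.582 / 1.9
gamma = 18.494 kN/m^3


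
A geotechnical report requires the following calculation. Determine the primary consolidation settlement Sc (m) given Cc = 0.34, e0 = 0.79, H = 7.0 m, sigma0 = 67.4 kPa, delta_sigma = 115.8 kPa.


Using Sc = Cc * H / (1 + e0) * log10((sigma0 + delta_sigma) / sigma0)
Stress ratio = (67.4 + 115.8) / 67.4 = 2.7181
log10(2.7181) = 0.434266
Cc * H / (1 + e0) = 0.34 * 7.0 / (1 + 0.79) = 1.32961
Sc = 1.32961 * 0.434266
Sc = 0.5774 m


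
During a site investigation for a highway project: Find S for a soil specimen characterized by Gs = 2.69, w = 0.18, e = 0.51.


Result: 0.9494

Derivation:
Using S = Gs * w / e
S = 2.69 * 0.18 / 0.51
S = 0.9494


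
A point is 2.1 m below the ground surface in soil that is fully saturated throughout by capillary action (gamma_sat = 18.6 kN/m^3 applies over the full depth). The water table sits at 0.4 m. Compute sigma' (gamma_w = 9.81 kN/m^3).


Total stress = gamma_sat * depth
sigma = 18.6 * 2.1 = 39.06 kPa
Pore water pressure u = gamma_w * (depth - d_wt)
u = 9.81 * (2.1 - 0.4) = 16.677 kPa
Effective stress = sigma - u
sigma' = 39.06 - 16.677 = 22.38 kPa


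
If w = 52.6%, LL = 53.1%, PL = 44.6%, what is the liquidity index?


First compute the plasticity index:
PI = LL - PL = 53.1 - 44.6 = 8.5
Then compute the liquidity index:
LI = (w - PL) / PI
LI = (52.6 - 44.6) / 8.5
LI = 0.941


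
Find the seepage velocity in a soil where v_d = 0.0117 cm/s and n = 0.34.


Result: 0.03441 cm/s

Derivation:
Using v_s = v_d / n
v_s = 0.0117 / 0.34
v_s = 0.03441 cm/s


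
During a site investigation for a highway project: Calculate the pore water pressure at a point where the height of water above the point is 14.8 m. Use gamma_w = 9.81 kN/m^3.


Result: 145.19 kPa

Derivation:
Using u = gamma_w * h_w
u = 9.81 * 14.8
u = 145.19 kPa
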